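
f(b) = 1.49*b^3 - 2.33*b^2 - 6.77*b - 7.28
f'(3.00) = 19.48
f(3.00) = -8.33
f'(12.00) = 580.99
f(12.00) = 2150.68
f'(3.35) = 27.78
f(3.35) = -0.09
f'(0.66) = -7.90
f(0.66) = -12.33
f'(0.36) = -7.87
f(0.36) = -9.95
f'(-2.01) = 20.66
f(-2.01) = -15.19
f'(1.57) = -3.07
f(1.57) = -17.89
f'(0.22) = -7.58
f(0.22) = -8.87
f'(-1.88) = 17.79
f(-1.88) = -12.69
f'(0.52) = -7.98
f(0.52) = -11.22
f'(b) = 4.47*b^2 - 4.66*b - 6.77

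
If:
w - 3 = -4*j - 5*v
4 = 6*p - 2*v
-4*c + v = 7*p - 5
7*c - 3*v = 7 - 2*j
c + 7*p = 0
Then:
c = 7/8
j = -25/8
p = -1/8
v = -19/8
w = 219/8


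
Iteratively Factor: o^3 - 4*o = (o + 2)*(o^2 - 2*o) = o*(o + 2)*(o - 2)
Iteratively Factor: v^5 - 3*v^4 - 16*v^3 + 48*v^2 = (v - 3)*(v^4 - 16*v^2) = (v - 3)*(v + 4)*(v^3 - 4*v^2) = v*(v - 3)*(v + 4)*(v^2 - 4*v) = v*(v - 4)*(v - 3)*(v + 4)*(v)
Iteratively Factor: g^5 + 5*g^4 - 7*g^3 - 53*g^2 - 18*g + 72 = (g - 3)*(g^4 + 8*g^3 + 17*g^2 - 2*g - 24) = (g - 3)*(g + 4)*(g^3 + 4*g^2 + g - 6) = (g - 3)*(g + 3)*(g + 4)*(g^2 + g - 2) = (g - 3)*(g + 2)*(g + 3)*(g + 4)*(g - 1)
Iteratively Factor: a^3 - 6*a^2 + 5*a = (a - 1)*(a^2 - 5*a) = (a - 5)*(a - 1)*(a)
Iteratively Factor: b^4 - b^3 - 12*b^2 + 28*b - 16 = (b - 1)*(b^3 - 12*b + 16) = (b - 2)*(b - 1)*(b^2 + 2*b - 8) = (b - 2)^2*(b - 1)*(b + 4)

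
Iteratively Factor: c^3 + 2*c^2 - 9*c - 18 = (c + 3)*(c^2 - c - 6) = (c - 3)*(c + 3)*(c + 2)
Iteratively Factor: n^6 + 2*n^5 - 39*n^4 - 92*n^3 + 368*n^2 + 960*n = (n)*(n^5 + 2*n^4 - 39*n^3 - 92*n^2 + 368*n + 960) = n*(n + 4)*(n^4 - 2*n^3 - 31*n^2 + 32*n + 240) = n*(n - 5)*(n + 4)*(n^3 + 3*n^2 - 16*n - 48) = n*(n - 5)*(n + 4)^2*(n^2 - n - 12) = n*(n - 5)*(n - 4)*(n + 4)^2*(n + 3)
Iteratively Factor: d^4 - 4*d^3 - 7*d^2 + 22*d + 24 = (d + 2)*(d^3 - 6*d^2 + 5*d + 12) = (d - 3)*(d + 2)*(d^2 - 3*d - 4) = (d - 4)*(d - 3)*(d + 2)*(d + 1)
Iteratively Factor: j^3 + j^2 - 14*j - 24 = (j + 2)*(j^2 - j - 12) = (j - 4)*(j + 2)*(j + 3)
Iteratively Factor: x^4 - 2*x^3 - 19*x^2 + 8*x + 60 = (x - 2)*(x^3 - 19*x - 30) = (x - 5)*(x - 2)*(x^2 + 5*x + 6) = (x - 5)*(x - 2)*(x + 3)*(x + 2)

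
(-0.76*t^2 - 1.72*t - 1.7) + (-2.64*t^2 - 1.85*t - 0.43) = -3.4*t^2 - 3.57*t - 2.13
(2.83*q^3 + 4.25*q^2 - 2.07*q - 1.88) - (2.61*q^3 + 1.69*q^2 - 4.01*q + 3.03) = 0.22*q^3 + 2.56*q^2 + 1.94*q - 4.91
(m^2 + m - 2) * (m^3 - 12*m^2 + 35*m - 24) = m^5 - 11*m^4 + 21*m^3 + 35*m^2 - 94*m + 48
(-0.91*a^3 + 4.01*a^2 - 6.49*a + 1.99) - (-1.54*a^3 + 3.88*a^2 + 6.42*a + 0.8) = 0.63*a^3 + 0.13*a^2 - 12.91*a + 1.19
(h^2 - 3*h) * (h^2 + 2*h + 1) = h^4 - h^3 - 5*h^2 - 3*h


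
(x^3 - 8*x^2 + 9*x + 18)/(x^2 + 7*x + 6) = (x^2 - 9*x + 18)/(x + 6)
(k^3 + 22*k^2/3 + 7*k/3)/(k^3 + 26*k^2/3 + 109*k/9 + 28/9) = 3*k/(3*k + 4)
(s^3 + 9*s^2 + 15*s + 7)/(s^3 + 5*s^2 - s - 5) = (s^2 + 8*s + 7)/(s^2 + 4*s - 5)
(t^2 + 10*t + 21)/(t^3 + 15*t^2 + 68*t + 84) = (t + 3)/(t^2 + 8*t + 12)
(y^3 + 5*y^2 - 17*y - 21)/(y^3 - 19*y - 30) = (-y^3 - 5*y^2 + 17*y + 21)/(-y^3 + 19*y + 30)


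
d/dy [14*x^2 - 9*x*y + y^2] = -9*x + 2*y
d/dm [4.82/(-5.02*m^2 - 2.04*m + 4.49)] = (48.3928*m + 9.8328)/(5.02*m^2 + 2.04*m - 4.49)^2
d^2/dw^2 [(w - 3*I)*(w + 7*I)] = 2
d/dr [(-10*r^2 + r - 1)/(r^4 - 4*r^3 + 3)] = (4*r^2*(r - 3)*(10*r^2 - r + 1) + (1 - 20*r)*(r^4 - 4*r^3 + 3))/(r^4 - 4*r^3 + 3)^2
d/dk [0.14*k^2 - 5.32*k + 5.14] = 0.28*k - 5.32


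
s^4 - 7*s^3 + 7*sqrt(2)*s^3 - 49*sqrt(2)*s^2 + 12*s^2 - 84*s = s*(s - 7)*(s + sqrt(2))*(s + 6*sqrt(2))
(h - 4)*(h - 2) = h^2 - 6*h + 8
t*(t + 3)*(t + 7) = t^3 + 10*t^2 + 21*t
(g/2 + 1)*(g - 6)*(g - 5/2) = g^3/2 - 13*g^2/4 - g + 15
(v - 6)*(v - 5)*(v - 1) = v^3 - 12*v^2 + 41*v - 30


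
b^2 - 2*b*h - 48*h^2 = (b - 8*h)*(b + 6*h)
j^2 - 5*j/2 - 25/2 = (j - 5)*(j + 5/2)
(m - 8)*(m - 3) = m^2 - 11*m + 24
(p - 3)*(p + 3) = p^2 - 9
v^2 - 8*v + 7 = (v - 7)*(v - 1)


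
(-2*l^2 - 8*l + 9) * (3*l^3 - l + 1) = -6*l^5 - 24*l^4 + 29*l^3 + 6*l^2 - 17*l + 9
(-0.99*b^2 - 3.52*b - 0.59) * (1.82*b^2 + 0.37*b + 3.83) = -1.8018*b^4 - 6.7727*b^3 - 6.1679*b^2 - 13.6999*b - 2.2597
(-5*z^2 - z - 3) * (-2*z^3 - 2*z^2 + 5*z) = 10*z^5 + 12*z^4 - 17*z^3 + z^2 - 15*z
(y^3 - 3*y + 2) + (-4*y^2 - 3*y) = y^3 - 4*y^2 - 6*y + 2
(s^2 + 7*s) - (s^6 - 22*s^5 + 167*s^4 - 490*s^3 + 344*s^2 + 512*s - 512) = -s^6 + 22*s^5 - 167*s^4 + 490*s^3 - 343*s^2 - 505*s + 512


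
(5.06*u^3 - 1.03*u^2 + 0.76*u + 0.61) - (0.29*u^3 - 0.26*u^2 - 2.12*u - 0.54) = 4.77*u^3 - 0.77*u^2 + 2.88*u + 1.15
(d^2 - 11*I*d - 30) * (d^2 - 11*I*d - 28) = d^4 - 22*I*d^3 - 179*d^2 + 638*I*d + 840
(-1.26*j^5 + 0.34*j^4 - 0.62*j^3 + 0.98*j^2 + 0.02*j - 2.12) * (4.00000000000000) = -5.04*j^5 + 1.36*j^4 - 2.48*j^3 + 3.92*j^2 + 0.08*j - 8.48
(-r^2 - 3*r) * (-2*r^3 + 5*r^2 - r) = 2*r^5 + r^4 - 14*r^3 + 3*r^2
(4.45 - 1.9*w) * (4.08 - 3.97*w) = 7.543*w^2 - 25.4185*w + 18.156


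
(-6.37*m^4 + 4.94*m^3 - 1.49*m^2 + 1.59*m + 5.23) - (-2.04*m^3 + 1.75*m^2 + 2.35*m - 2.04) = -6.37*m^4 + 6.98*m^3 - 3.24*m^2 - 0.76*m + 7.27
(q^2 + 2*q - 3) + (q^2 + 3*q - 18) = 2*q^2 + 5*q - 21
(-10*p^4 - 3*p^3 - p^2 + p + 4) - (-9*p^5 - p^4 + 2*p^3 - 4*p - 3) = 9*p^5 - 9*p^4 - 5*p^3 - p^2 + 5*p + 7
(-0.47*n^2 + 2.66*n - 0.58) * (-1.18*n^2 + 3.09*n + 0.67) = 0.5546*n^4 - 4.5911*n^3 + 8.5889*n^2 - 0.00999999999999956*n - 0.3886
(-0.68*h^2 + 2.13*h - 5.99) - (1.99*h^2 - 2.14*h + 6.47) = -2.67*h^2 + 4.27*h - 12.46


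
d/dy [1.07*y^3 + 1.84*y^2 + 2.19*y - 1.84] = 3.21*y^2 + 3.68*y + 2.19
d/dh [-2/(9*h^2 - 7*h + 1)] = 2*(18*h - 7)/(9*h^2 - 7*h + 1)^2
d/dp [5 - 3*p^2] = -6*p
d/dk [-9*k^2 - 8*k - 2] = -18*k - 8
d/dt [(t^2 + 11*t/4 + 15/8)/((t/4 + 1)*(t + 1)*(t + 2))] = (-8*t^4 - 44*t^3 - 87*t^2 - 82*t - 34)/(2*(t^6 + 14*t^5 + 77*t^4 + 212*t^3 + 308*t^2 + 224*t + 64))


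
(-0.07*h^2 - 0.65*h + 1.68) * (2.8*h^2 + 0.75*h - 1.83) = -0.196*h^4 - 1.8725*h^3 + 4.3446*h^2 + 2.4495*h - 3.0744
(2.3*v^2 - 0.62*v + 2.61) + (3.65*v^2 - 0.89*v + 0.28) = 5.95*v^2 - 1.51*v + 2.89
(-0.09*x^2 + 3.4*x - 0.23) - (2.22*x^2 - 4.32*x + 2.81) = -2.31*x^2 + 7.72*x - 3.04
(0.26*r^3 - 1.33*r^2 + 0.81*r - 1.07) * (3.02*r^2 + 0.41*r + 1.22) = 0.7852*r^5 - 3.91*r^4 + 2.2181*r^3 - 4.5219*r^2 + 0.5495*r - 1.3054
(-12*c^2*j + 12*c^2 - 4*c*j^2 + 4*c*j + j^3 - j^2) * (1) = -12*c^2*j + 12*c^2 - 4*c*j^2 + 4*c*j + j^3 - j^2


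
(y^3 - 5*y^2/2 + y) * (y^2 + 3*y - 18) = y^5 + y^4/2 - 49*y^3/2 + 48*y^2 - 18*y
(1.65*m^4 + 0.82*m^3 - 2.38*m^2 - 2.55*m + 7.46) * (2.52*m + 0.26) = 4.158*m^5 + 2.4954*m^4 - 5.7844*m^3 - 7.0448*m^2 + 18.1362*m + 1.9396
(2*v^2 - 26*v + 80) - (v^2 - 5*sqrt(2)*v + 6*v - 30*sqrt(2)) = v^2 - 32*v + 5*sqrt(2)*v + 30*sqrt(2) + 80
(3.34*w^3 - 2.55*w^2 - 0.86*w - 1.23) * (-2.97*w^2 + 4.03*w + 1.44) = -9.9198*w^5 + 21.0337*w^4 - 2.9127*w^3 - 3.4847*w^2 - 6.1953*w - 1.7712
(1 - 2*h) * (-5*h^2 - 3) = 10*h^3 - 5*h^2 + 6*h - 3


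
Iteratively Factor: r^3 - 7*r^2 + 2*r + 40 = (r - 5)*(r^2 - 2*r - 8) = (r - 5)*(r - 4)*(r + 2)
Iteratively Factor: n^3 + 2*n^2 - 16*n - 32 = (n + 4)*(n^2 - 2*n - 8) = (n - 4)*(n + 4)*(n + 2)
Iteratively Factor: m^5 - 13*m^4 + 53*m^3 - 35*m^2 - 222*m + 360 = (m + 2)*(m^4 - 15*m^3 + 83*m^2 - 201*m + 180) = (m - 3)*(m + 2)*(m^3 - 12*m^2 + 47*m - 60) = (m - 3)^2*(m + 2)*(m^2 - 9*m + 20) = (m - 4)*(m - 3)^2*(m + 2)*(m - 5)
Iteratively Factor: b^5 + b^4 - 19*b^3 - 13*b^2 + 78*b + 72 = (b - 3)*(b^4 + 4*b^3 - 7*b^2 - 34*b - 24) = (b - 3)^2*(b^3 + 7*b^2 + 14*b + 8) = (b - 3)^2*(b + 1)*(b^2 + 6*b + 8) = (b - 3)^2*(b + 1)*(b + 4)*(b + 2)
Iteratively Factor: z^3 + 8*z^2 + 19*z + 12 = (z + 1)*(z^2 + 7*z + 12) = (z + 1)*(z + 3)*(z + 4)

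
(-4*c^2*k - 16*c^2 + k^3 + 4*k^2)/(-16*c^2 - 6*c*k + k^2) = (2*c*k + 8*c - k^2 - 4*k)/(8*c - k)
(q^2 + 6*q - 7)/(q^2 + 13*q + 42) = (q - 1)/(q + 6)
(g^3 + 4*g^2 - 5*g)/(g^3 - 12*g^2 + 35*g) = (g^2 + 4*g - 5)/(g^2 - 12*g + 35)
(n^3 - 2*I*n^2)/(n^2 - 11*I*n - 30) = n^2*(-n + 2*I)/(-n^2 + 11*I*n + 30)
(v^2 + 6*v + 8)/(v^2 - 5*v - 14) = (v + 4)/(v - 7)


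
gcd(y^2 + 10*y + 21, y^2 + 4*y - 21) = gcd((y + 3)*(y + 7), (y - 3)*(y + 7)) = y + 7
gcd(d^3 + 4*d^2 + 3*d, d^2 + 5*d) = d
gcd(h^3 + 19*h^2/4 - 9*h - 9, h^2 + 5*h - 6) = h + 6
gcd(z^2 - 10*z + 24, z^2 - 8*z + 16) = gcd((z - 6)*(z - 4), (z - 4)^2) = z - 4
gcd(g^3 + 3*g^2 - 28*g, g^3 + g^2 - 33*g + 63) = g + 7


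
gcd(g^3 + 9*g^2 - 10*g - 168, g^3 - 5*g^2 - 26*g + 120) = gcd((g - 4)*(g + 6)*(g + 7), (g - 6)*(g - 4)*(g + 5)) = g - 4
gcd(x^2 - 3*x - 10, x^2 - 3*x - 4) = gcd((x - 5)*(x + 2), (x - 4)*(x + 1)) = 1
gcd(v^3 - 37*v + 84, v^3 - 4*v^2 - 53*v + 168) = v^2 + 4*v - 21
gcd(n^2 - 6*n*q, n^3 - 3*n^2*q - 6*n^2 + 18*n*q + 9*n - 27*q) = 1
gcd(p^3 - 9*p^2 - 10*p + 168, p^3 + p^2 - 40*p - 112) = p^2 - 3*p - 28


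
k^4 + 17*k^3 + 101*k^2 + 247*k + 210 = (k + 2)*(k + 3)*(k + 5)*(k + 7)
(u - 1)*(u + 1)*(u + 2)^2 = u^4 + 4*u^3 + 3*u^2 - 4*u - 4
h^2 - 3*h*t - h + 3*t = (h - 1)*(h - 3*t)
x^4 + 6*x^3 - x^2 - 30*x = x*(x - 2)*(x + 3)*(x + 5)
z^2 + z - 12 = (z - 3)*(z + 4)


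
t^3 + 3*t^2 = t^2*(t + 3)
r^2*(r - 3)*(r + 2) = r^4 - r^3 - 6*r^2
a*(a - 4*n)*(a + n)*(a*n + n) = a^4*n - 3*a^3*n^2 + a^3*n - 4*a^2*n^3 - 3*a^2*n^2 - 4*a*n^3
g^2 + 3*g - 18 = (g - 3)*(g + 6)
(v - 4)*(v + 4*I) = v^2 - 4*v + 4*I*v - 16*I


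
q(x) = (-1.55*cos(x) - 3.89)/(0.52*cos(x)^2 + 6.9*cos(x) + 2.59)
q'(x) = (1.04*sin(x)*cos(x) + 6.9*sin(x))*(-1.55*cos(x) - 3.89)/(0.52*cos(x)^2 + 6.9*cos(x) + 2.59)^2 + 1.55*sin(x)/(0.52*cos(x)^2 + 6.9*cos(x) + 2.59)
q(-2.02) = 10.44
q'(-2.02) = 201.18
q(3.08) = 0.62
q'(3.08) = -0.08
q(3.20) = 0.62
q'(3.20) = 0.08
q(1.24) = -0.90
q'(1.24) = -0.96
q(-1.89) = -7.15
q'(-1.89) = 90.70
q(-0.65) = -0.61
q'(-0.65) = 0.23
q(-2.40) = 1.24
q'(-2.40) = 2.79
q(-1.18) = -0.85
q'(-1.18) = 0.81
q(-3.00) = 0.63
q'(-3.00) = 0.20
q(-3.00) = 0.63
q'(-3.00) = 0.20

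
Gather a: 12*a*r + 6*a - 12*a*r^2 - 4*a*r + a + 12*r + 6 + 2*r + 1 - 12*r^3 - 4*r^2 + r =a*(-12*r^2 + 8*r + 7) - 12*r^3 - 4*r^2 + 15*r + 7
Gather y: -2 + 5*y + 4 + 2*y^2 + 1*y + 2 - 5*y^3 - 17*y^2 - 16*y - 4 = -5*y^3 - 15*y^2 - 10*y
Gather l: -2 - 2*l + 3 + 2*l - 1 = 0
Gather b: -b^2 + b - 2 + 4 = -b^2 + b + 2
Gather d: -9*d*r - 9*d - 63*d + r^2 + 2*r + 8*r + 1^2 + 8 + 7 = d*(-9*r - 72) + r^2 + 10*r + 16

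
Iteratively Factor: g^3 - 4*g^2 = (g - 4)*(g^2) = g*(g - 4)*(g)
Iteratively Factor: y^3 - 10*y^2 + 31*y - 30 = (y - 5)*(y^2 - 5*y + 6) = (y - 5)*(y - 3)*(y - 2)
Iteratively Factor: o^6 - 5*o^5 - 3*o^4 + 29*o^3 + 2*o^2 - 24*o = (o + 1)*(o^5 - 6*o^4 + 3*o^3 + 26*o^2 - 24*o) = o*(o + 1)*(o^4 - 6*o^3 + 3*o^2 + 26*o - 24) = o*(o - 4)*(o + 1)*(o^3 - 2*o^2 - 5*o + 6) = o*(o - 4)*(o - 3)*(o + 1)*(o^2 + o - 2) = o*(o - 4)*(o - 3)*(o + 1)*(o + 2)*(o - 1)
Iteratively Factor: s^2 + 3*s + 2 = (s + 2)*(s + 1)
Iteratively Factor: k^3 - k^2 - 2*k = (k - 2)*(k^2 + k) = k*(k - 2)*(k + 1)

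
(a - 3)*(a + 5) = a^2 + 2*a - 15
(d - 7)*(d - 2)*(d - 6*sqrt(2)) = d^3 - 9*d^2 - 6*sqrt(2)*d^2 + 14*d + 54*sqrt(2)*d - 84*sqrt(2)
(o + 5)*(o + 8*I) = o^2 + 5*o + 8*I*o + 40*I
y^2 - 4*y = y*(y - 4)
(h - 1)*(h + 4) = h^2 + 3*h - 4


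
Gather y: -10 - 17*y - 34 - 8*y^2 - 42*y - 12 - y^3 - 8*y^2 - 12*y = -y^3 - 16*y^2 - 71*y - 56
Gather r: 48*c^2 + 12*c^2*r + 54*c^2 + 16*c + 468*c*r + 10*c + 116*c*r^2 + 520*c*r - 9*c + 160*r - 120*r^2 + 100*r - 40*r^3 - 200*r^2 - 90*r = 102*c^2 + 17*c - 40*r^3 + r^2*(116*c - 320) + r*(12*c^2 + 988*c + 170)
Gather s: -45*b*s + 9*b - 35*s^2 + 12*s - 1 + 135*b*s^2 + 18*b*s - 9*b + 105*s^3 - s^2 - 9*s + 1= 105*s^3 + s^2*(135*b - 36) + s*(3 - 27*b)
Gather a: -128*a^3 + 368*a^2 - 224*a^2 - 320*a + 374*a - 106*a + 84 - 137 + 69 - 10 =-128*a^3 + 144*a^2 - 52*a + 6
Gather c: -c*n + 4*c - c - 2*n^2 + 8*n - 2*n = c*(3 - n) - 2*n^2 + 6*n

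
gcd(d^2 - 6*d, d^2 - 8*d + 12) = d - 6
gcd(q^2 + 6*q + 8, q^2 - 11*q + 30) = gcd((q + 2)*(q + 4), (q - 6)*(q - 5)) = 1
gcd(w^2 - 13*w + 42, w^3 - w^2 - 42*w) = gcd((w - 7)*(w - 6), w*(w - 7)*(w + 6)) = w - 7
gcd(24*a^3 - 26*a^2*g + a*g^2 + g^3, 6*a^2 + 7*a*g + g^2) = 6*a + g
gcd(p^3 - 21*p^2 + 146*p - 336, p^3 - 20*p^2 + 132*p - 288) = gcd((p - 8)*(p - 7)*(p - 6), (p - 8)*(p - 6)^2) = p^2 - 14*p + 48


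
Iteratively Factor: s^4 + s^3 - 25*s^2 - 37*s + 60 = (s - 1)*(s^3 + 2*s^2 - 23*s - 60) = (s - 5)*(s - 1)*(s^2 + 7*s + 12) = (s - 5)*(s - 1)*(s + 3)*(s + 4)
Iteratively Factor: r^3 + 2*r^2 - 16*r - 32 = (r - 4)*(r^2 + 6*r + 8) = (r - 4)*(r + 4)*(r + 2)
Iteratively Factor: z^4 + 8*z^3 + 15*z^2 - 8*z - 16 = (z + 1)*(z^3 + 7*z^2 + 8*z - 16) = (z + 1)*(z + 4)*(z^2 + 3*z - 4) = (z - 1)*(z + 1)*(z + 4)*(z + 4)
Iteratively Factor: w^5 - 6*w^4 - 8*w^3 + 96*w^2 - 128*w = (w - 4)*(w^4 - 2*w^3 - 16*w^2 + 32*w) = (w - 4)^2*(w^3 + 2*w^2 - 8*w) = (w - 4)^2*(w + 4)*(w^2 - 2*w) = w*(w - 4)^2*(w + 4)*(w - 2)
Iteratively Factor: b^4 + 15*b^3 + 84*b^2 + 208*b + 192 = (b + 4)*(b^3 + 11*b^2 + 40*b + 48) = (b + 4)^2*(b^2 + 7*b + 12) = (b + 3)*(b + 4)^2*(b + 4)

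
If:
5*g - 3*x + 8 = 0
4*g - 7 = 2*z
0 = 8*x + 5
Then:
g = -79/40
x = -5/8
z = -149/20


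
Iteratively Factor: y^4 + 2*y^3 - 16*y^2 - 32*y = (y)*(y^3 + 2*y^2 - 16*y - 32) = y*(y - 4)*(y^2 + 6*y + 8) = y*(y - 4)*(y + 2)*(y + 4)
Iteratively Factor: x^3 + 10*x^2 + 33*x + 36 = (x + 4)*(x^2 + 6*x + 9) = (x + 3)*(x + 4)*(x + 3)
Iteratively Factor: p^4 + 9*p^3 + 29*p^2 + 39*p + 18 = (p + 2)*(p^3 + 7*p^2 + 15*p + 9) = (p + 2)*(p + 3)*(p^2 + 4*p + 3) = (p + 2)*(p + 3)^2*(p + 1)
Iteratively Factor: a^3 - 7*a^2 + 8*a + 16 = (a - 4)*(a^2 - 3*a - 4) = (a - 4)^2*(a + 1)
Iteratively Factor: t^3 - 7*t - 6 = (t + 2)*(t^2 - 2*t - 3) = (t - 3)*(t + 2)*(t + 1)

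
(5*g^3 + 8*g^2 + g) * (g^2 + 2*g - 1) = 5*g^5 + 18*g^4 + 12*g^3 - 6*g^2 - g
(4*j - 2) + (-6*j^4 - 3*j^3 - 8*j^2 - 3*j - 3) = -6*j^4 - 3*j^3 - 8*j^2 + j - 5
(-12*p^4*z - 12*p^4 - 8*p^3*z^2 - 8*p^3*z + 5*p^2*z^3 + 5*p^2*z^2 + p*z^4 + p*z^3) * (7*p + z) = -84*p^5*z - 84*p^5 - 68*p^4*z^2 - 68*p^4*z + 27*p^3*z^3 + 27*p^3*z^2 + 12*p^2*z^4 + 12*p^2*z^3 + p*z^5 + p*z^4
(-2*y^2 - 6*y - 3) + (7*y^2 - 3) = 5*y^2 - 6*y - 6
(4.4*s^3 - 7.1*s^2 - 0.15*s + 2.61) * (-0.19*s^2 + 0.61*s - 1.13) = -0.836*s^5 + 4.033*s^4 - 9.2745*s^3 + 7.4356*s^2 + 1.7616*s - 2.9493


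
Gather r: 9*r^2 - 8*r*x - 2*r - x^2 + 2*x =9*r^2 + r*(-8*x - 2) - x^2 + 2*x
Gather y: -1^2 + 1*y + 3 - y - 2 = 0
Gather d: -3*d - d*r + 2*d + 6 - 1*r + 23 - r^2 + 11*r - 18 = d*(-r - 1) - r^2 + 10*r + 11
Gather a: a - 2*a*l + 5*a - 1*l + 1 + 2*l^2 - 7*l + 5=a*(6 - 2*l) + 2*l^2 - 8*l + 6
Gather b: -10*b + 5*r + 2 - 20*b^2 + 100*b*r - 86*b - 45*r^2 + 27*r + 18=-20*b^2 + b*(100*r - 96) - 45*r^2 + 32*r + 20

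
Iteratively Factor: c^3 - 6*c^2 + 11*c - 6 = (c - 2)*(c^2 - 4*c + 3) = (c - 2)*(c - 1)*(c - 3)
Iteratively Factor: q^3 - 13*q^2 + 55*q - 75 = (q - 5)*(q^2 - 8*q + 15) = (q - 5)^2*(q - 3)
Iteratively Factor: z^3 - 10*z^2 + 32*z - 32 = (z - 2)*(z^2 - 8*z + 16) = (z - 4)*(z - 2)*(z - 4)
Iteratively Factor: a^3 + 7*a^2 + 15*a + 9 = (a + 1)*(a^2 + 6*a + 9) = (a + 1)*(a + 3)*(a + 3)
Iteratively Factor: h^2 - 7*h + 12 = (h - 4)*(h - 3)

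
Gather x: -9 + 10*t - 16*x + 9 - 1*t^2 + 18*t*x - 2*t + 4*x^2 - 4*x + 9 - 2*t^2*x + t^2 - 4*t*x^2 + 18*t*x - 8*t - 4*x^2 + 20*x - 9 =-4*t*x^2 + x*(-2*t^2 + 36*t)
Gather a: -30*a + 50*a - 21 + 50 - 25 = 20*a + 4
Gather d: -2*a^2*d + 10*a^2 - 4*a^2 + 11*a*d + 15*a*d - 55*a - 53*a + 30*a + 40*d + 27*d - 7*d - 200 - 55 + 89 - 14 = 6*a^2 - 78*a + d*(-2*a^2 + 26*a + 60) - 180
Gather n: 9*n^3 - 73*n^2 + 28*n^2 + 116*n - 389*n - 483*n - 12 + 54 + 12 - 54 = 9*n^3 - 45*n^2 - 756*n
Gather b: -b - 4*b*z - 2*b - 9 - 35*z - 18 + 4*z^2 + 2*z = b*(-4*z - 3) + 4*z^2 - 33*z - 27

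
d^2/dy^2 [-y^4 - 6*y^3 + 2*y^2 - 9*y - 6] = -12*y^2 - 36*y + 4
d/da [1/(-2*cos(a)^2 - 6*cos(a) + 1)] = -2*(2*cos(a) + 3)*sin(a)/(6*cos(a) + cos(2*a))^2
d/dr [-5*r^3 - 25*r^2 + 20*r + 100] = -15*r^2 - 50*r + 20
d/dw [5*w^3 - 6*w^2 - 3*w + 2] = 15*w^2 - 12*w - 3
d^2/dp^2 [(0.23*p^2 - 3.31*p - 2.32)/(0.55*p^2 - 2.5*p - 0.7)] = (-1.37005*p^3 - 3.6795*p^2 + 11.4939*p - 18.976)/(0.166375*p^6 - 2.26875*p^5 + 9.67725*p^4 - 9.85*p^3 - 12.3165*p^2 - 3.675*p - 0.343)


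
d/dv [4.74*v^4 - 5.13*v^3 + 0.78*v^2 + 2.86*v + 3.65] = 18.96*v^3 - 15.39*v^2 + 1.56*v + 2.86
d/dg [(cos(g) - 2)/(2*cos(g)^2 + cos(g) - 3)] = (-8*cos(g) + cos(2*g) + 2)*sin(g)/(cos(g) + cos(2*g) - 2)^2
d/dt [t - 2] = 1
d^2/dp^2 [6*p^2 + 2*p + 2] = 12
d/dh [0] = 0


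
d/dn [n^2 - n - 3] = 2*n - 1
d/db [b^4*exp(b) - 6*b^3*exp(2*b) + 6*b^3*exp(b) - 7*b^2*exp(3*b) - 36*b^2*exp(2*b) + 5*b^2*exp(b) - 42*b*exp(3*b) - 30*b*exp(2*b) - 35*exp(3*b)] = (b^4 - 12*b^3*exp(b) + 10*b^3 - 21*b^2*exp(2*b) - 90*b^2*exp(b) + 23*b^2 - 140*b*exp(2*b) - 132*b*exp(b) + 10*b - 147*exp(2*b) - 30*exp(b))*exp(b)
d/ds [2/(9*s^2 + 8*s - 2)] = 4*(-9*s - 4)/(9*s^2 + 8*s - 2)^2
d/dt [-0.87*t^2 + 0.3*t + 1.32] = 0.3 - 1.74*t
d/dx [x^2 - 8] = 2*x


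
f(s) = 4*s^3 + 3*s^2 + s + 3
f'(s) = 12*s^2 + 6*s + 1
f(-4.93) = -408.31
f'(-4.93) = 263.08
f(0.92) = 9.57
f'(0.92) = 16.68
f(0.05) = 3.06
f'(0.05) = 1.33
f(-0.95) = 1.33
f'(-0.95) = 6.13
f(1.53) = 25.88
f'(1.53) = 38.27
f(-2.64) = -52.33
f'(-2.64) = 68.80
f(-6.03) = -770.97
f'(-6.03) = 401.15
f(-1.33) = -2.43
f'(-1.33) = 14.25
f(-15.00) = -12837.00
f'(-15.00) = 2611.00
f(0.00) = 3.00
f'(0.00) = 1.00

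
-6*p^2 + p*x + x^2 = (-2*p + x)*(3*p + x)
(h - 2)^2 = h^2 - 4*h + 4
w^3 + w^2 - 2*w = w*(w - 1)*(w + 2)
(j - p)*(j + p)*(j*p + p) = j^3*p + j^2*p - j*p^3 - p^3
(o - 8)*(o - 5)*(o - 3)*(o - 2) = o^4 - 18*o^3 + 111*o^2 - 278*o + 240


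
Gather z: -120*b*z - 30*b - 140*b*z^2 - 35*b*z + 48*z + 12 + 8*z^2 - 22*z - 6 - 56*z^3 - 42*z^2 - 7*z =-30*b - 56*z^3 + z^2*(-140*b - 34) + z*(19 - 155*b) + 6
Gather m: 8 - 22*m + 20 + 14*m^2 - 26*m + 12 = 14*m^2 - 48*m + 40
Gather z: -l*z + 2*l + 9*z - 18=2*l + z*(9 - l) - 18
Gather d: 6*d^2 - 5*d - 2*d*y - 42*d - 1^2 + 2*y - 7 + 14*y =6*d^2 + d*(-2*y - 47) + 16*y - 8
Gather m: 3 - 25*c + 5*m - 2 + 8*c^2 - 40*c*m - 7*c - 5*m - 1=8*c^2 - 40*c*m - 32*c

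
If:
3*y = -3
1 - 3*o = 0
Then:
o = 1/3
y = -1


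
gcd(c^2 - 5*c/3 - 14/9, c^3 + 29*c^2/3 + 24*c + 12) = c + 2/3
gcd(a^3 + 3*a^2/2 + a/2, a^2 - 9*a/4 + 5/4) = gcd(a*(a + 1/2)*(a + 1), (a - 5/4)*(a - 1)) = 1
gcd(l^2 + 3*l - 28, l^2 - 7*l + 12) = l - 4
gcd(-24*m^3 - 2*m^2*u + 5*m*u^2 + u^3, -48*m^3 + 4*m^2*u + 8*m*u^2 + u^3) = -8*m^2 + 2*m*u + u^2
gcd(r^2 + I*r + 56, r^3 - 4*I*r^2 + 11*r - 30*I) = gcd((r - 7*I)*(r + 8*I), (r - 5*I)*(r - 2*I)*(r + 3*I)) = 1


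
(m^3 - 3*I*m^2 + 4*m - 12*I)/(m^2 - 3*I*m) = m + 4/m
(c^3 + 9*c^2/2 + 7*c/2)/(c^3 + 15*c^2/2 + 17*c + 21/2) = c/(c + 3)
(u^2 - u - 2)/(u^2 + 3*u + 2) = (u - 2)/(u + 2)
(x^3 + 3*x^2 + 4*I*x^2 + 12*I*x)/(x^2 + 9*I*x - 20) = x*(x + 3)/(x + 5*I)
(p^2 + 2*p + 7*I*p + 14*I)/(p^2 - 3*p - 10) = (p + 7*I)/(p - 5)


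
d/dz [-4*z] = -4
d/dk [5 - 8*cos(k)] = 8*sin(k)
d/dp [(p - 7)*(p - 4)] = 2*p - 11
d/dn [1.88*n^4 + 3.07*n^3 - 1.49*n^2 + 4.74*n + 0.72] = 7.52*n^3 + 9.21*n^2 - 2.98*n + 4.74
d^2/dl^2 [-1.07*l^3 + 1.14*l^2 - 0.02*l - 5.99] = 2.28 - 6.42*l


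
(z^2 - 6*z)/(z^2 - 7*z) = (z - 6)/(z - 7)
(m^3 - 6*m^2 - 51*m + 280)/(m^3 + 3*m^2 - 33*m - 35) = (m - 8)/(m + 1)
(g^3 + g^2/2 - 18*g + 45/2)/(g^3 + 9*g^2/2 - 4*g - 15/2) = (g - 3)/(g + 1)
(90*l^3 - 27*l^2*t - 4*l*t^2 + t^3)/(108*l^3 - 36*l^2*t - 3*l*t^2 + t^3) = (5*l + t)/(6*l + t)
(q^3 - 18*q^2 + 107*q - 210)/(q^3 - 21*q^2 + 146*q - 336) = (q - 5)/(q - 8)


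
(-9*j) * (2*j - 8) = -18*j^2 + 72*j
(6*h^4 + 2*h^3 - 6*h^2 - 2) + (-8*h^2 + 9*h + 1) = 6*h^4 + 2*h^3 - 14*h^2 + 9*h - 1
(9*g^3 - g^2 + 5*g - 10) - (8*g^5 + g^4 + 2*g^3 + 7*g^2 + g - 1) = -8*g^5 - g^4 + 7*g^3 - 8*g^2 + 4*g - 9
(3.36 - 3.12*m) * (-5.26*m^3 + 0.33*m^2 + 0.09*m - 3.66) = 16.4112*m^4 - 18.7032*m^3 + 0.828*m^2 + 11.7216*m - 12.2976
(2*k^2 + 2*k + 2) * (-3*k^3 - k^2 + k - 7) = -6*k^5 - 8*k^4 - 6*k^3 - 14*k^2 - 12*k - 14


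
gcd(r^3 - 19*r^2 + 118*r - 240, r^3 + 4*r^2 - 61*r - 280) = r - 8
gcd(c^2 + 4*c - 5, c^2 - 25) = c + 5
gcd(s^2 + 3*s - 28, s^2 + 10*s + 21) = s + 7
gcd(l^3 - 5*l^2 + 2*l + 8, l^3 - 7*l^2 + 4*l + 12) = l^2 - l - 2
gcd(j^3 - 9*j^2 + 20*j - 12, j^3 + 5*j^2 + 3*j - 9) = j - 1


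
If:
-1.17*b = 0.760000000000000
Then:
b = -0.65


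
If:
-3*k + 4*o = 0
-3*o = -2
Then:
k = 8/9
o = 2/3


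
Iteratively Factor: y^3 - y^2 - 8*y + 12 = (y + 3)*(y^2 - 4*y + 4) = (y - 2)*(y + 3)*(y - 2)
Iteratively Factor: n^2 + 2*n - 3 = (n - 1)*(n + 3)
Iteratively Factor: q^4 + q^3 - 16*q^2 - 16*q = (q + 4)*(q^3 - 3*q^2 - 4*q) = (q - 4)*(q + 4)*(q^2 + q) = q*(q - 4)*(q + 4)*(q + 1)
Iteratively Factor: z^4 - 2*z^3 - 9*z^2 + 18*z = (z)*(z^3 - 2*z^2 - 9*z + 18) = z*(z - 3)*(z^2 + z - 6) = z*(z - 3)*(z - 2)*(z + 3)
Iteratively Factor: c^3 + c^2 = (c + 1)*(c^2) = c*(c + 1)*(c)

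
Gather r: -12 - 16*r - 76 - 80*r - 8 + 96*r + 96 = 0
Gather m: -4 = -4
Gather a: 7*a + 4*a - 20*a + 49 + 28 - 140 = -9*a - 63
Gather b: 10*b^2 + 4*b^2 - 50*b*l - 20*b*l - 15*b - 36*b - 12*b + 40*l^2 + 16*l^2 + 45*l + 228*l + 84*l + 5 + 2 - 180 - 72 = 14*b^2 + b*(-70*l - 63) + 56*l^2 + 357*l - 245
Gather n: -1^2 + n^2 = n^2 - 1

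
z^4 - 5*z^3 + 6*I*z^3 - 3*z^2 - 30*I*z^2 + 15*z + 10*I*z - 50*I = (z - 5)*(z - I)*(z + 2*I)*(z + 5*I)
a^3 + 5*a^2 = a^2*(a + 5)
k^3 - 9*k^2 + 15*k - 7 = (k - 7)*(k - 1)^2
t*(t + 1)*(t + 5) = t^3 + 6*t^2 + 5*t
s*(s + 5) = s^2 + 5*s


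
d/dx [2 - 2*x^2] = -4*x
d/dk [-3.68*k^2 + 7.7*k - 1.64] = 7.7 - 7.36*k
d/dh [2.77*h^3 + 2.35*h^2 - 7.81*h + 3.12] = 8.31*h^2 + 4.7*h - 7.81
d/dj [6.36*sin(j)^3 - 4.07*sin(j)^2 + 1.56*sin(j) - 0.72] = (19.08*sin(j)^2 - 8.14*sin(j) + 1.56)*cos(j)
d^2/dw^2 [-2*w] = 0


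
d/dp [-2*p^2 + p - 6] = 1 - 4*p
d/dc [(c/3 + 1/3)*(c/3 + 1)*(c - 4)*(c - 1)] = 4*c^3/9 - c^2/3 - 26*c/9 + 1/9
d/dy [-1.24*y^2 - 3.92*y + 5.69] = -2.48*y - 3.92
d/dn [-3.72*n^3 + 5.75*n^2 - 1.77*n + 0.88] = -11.16*n^2 + 11.5*n - 1.77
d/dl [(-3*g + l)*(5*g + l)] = 2*g + 2*l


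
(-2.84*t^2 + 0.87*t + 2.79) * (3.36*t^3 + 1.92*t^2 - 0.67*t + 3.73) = -9.5424*t^5 - 2.5296*t^4 + 12.9476*t^3 - 5.8193*t^2 + 1.3758*t + 10.4067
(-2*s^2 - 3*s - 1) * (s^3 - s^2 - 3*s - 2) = -2*s^5 - s^4 + 8*s^3 + 14*s^2 + 9*s + 2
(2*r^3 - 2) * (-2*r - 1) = -4*r^4 - 2*r^3 + 4*r + 2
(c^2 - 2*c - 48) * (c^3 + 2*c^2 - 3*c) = c^5 - 55*c^3 - 90*c^2 + 144*c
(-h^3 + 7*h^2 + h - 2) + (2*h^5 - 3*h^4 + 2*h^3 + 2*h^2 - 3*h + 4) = 2*h^5 - 3*h^4 + h^3 + 9*h^2 - 2*h + 2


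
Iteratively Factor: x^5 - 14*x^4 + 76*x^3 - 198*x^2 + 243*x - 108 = (x - 3)*(x^4 - 11*x^3 + 43*x^2 - 69*x + 36) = (x - 3)^2*(x^3 - 8*x^2 + 19*x - 12) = (x - 3)^3*(x^2 - 5*x + 4) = (x - 4)*(x - 3)^3*(x - 1)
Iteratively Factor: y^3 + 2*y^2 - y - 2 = (y - 1)*(y^2 + 3*y + 2) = (y - 1)*(y + 2)*(y + 1)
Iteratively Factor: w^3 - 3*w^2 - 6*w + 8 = (w - 4)*(w^2 + w - 2) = (w - 4)*(w + 2)*(w - 1)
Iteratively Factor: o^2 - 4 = (o - 2)*(o + 2)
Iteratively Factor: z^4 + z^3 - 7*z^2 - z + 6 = (z - 1)*(z^3 + 2*z^2 - 5*z - 6) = (z - 1)*(z + 1)*(z^2 + z - 6) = (z - 1)*(z + 1)*(z + 3)*(z - 2)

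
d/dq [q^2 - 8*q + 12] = 2*q - 8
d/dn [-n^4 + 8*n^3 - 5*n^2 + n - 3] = -4*n^3 + 24*n^2 - 10*n + 1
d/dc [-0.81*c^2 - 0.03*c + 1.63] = -1.62*c - 0.03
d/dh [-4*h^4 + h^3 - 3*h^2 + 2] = h*(-16*h^2 + 3*h - 6)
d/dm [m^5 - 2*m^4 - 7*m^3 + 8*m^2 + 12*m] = 5*m^4 - 8*m^3 - 21*m^2 + 16*m + 12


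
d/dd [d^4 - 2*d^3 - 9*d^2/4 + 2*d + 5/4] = 4*d^3 - 6*d^2 - 9*d/2 + 2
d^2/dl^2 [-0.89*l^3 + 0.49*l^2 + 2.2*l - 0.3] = 0.98 - 5.34*l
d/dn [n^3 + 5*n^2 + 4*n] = 3*n^2 + 10*n + 4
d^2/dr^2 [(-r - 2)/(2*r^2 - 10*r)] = (3*r*(r - 5)*(r - 1) - (r + 2)*(2*r - 5)^2)/(r^3*(r - 5)^3)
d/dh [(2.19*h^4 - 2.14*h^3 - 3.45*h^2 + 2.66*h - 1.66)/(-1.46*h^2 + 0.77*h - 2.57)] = (-6.3948*h^5 + 8.1833*h^4 - 25.8088*h^3 + 17.7265*h^2 + 12.8858*h - 5.558)/(2.1316*h^4 - 2.2484*h^3 + 8.0973*h^2 - 3.9578*h + 6.6049)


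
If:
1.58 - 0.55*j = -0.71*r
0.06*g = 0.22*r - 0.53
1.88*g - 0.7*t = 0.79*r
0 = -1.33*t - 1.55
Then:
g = 0.65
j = 6.21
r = 2.59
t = -1.17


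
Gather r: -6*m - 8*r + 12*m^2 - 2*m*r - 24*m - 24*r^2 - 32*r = 12*m^2 - 30*m - 24*r^2 + r*(-2*m - 40)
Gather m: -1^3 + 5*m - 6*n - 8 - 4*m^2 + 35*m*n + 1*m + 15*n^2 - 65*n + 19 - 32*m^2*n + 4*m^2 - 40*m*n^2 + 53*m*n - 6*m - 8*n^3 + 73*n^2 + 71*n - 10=-32*m^2*n + m*(-40*n^2 + 88*n) - 8*n^3 + 88*n^2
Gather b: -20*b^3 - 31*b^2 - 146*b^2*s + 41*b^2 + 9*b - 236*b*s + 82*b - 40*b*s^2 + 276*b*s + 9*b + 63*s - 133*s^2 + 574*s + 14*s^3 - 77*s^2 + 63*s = -20*b^3 + b^2*(10 - 146*s) + b*(-40*s^2 + 40*s + 100) + 14*s^3 - 210*s^2 + 700*s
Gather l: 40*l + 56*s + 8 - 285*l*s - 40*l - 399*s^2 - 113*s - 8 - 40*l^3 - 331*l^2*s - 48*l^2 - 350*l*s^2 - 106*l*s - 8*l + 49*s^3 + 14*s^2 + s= -40*l^3 + l^2*(-331*s - 48) + l*(-350*s^2 - 391*s - 8) + 49*s^3 - 385*s^2 - 56*s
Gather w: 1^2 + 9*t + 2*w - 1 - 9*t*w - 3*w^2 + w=9*t - 3*w^2 + w*(3 - 9*t)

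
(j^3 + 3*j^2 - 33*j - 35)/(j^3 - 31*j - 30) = (j^2 + 2*j - 35)/(j^2 - j - 30)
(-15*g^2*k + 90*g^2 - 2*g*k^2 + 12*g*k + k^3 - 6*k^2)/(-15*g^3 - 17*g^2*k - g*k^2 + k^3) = (k - 6)/(g + k)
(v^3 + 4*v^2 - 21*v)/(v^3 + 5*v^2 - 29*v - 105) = v*(v - 3)/(v^2 - 2*v - 15)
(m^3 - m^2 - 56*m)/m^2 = m - 1 - 56/m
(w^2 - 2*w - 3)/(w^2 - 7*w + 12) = (w + 1)/(w - 4)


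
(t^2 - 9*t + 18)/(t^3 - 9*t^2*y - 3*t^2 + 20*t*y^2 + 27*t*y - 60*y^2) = (t - 6)/(t^2 - 9*t*y + 20*y^2)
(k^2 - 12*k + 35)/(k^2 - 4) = (k^2 - 12*k + 35)/(k^2 - 4)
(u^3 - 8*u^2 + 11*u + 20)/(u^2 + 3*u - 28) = (u^2 - 4*u - 5)/(u + 7)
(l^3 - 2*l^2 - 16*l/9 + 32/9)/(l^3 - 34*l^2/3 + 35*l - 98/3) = (9*l^2 - 16)/(3*(3*l^2 - 28*l + 49))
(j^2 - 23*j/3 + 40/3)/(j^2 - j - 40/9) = 3*(j - 5)/(3*j + 5)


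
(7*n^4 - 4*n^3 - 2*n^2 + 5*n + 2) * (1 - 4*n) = -28*n^5 + 23*n^4 + 4*n^3 - 22*n^2 - 3*n + 2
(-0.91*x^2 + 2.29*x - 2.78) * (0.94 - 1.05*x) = 0.9555*x^3 - 3.2599*x^2 + 5.0716*x - 2.6132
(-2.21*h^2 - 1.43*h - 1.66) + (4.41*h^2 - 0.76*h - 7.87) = 2.2*h^2 - 2.19*h - 9.53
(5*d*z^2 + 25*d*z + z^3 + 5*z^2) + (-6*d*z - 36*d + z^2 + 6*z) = 5*d*z^2 + 19*d*z - 36*d + z^3 + 6*z^2 + 6*z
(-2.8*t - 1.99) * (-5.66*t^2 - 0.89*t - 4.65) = 15.848*t^3 + 13.7554*t^2 + 14.7911*t + 9.2535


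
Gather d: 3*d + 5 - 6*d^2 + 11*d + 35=-6*d^2 + 14*d + 40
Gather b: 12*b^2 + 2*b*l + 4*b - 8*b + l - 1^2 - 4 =12*b^2 + b*(2*l - 4) + l - 5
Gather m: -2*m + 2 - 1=1 - 2*m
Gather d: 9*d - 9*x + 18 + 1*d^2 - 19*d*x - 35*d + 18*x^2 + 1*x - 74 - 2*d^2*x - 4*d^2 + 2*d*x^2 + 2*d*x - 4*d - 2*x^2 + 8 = d^2*(-2*x - 3) + d*(2*x^2 - 17*x - 30) + 16*x^2 - 8*x - 48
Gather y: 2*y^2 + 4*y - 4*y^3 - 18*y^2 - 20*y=-4*y^3 - 16*y^2 - 16*y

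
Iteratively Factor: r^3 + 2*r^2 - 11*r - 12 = (r - 3)*(r^2 + 5*r + 4) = (r - 3)*(r + 1)*(r + 4)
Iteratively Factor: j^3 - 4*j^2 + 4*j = (j - 2)*(j^2 - 2*j) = j*(j - 2)*(j - 2)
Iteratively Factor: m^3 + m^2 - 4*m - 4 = (m + 2)*(m^2 - m - 2) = (m - 2)*(m + 2)*(m + 1)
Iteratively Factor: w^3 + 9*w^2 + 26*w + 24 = (w + 3)*(w^2 + 6*w + 8) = (w + 2)*(w + 3)*(w + 4)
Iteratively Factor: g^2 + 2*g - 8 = (g - 2)*(g + 4)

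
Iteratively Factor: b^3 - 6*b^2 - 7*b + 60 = (b + 3)*(b^2 - 9*b + 20) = (b - 5)*(b + 3)*(b - 4)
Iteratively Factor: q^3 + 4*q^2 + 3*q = (q + 1)*(q^2 + 3*q) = (q + 1)*(q + 3)*(q)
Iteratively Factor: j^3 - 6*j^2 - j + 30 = (j - 3)*(j^2 - 3*j - 10) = (j - 5)*(j - 3)*(j + 2)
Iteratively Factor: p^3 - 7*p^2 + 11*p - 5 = (p - 5)*(p^2 - 2*p + 1) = (p - 5)*(p - 1)*(p - 1)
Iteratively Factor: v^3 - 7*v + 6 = (v + 3)*(v^2 - 3*v + 2) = (v - 2)*(v + 3)*(v - 1)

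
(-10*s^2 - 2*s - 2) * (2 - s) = 10*s^3 - 18*s^2 - 2*s - 4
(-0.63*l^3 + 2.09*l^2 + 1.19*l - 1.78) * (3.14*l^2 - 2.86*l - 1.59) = -1.9782*l^5 + 8.3644*l^4 - 1.2391*l^3 - 12.3157*l^2 + 3.1987*l + 2.8302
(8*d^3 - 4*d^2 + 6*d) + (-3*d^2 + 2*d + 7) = 8*d^3 - 7*d^2 + 8*d + 7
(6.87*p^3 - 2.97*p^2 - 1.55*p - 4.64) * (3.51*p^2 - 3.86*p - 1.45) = 24.1137*p^5 - 36.9429*p^4 - 3.9378*p^3 - 5.9969*p^2 + 20.1579*p + 6.728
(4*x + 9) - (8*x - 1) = 10 - 4*x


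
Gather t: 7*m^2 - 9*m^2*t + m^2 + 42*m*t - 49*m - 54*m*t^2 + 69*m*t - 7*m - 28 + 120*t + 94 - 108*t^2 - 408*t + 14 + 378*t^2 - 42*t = 8*m^2 - 56*m + t^2*(270 - 54*m) + t*(-9*m^2 + 111*m - 330) + 80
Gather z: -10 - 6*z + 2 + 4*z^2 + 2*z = 4*z^2 - 4*z - 8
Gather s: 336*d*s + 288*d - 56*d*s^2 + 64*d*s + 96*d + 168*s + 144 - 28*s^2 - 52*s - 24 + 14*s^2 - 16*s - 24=384*d + s^2*(-56*d - 14) + s*(400*d + 100) + 96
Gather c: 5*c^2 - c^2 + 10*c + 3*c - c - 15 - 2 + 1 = 4*c^2 + 12*c - 16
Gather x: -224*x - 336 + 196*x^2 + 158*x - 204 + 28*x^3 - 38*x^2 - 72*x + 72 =28*x^3 + 158*x^2 - 138*x - 468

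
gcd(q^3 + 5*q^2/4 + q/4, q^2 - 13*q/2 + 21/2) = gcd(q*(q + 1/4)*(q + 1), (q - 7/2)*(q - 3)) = 1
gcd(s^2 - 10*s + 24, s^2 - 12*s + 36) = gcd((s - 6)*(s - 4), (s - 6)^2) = s - 6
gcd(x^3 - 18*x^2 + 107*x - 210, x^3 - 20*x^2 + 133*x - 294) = x^2 - 13*x + 42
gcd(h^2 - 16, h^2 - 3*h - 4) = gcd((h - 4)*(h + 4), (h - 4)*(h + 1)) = h - 4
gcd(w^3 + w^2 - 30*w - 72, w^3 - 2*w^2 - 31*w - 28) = w + 4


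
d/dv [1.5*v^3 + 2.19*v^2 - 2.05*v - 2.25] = 4.5*v^2 + 4.38*v - 2.05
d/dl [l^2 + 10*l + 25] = 2*l + 10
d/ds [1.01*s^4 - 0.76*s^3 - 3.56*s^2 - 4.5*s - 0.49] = 4.04*s^3 - 2.28*s^2 - 7.12*s - 4.5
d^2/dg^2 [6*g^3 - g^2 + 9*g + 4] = 36*g - 2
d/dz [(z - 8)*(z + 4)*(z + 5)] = 3*z^2 + 2*z - 52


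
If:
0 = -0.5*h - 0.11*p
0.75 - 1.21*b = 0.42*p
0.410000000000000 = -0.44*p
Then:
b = 0.94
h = 0.20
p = -0.93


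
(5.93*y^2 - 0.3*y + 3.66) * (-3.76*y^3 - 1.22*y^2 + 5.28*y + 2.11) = -22.2968*y^5 - 6.1066*y^4 + 17.9148*y^3 + 6.4631*y^2 + 18.6918*y + 7.7226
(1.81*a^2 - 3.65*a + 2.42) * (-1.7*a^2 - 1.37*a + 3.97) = -3.077*a^4 + 3.7253*a^3 + 8.0722*a^2 - 17.8059*a + 9.6074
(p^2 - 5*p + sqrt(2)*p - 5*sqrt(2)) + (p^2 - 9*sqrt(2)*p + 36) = 2*p^2 - 8*sqrt(2)*p - 5*p - 5*sqrt(2) + 36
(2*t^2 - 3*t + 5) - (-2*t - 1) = 2*t^2 - t + 6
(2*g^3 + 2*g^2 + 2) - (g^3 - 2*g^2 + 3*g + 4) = g^3 + 4*g^2 - 3*g - 2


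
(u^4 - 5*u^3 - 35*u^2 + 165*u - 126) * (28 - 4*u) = -4*u^5 + 48*u^4 - 1640*u^2 + 5124*u - 3528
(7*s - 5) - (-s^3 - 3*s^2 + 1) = s^3 + 3*s^2 + 7*s - 6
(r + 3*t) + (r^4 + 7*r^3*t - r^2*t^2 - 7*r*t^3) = r^4 + 7*r^3*t - r^2*t^2 - 7*r*t^3 + r + 3*t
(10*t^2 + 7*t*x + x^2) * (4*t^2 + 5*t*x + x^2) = 40*t^4 + 78*t^3*x + 49*t^2*x^2 + 12*t*x^3 + x^4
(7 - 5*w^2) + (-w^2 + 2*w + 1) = -6*w^2 + 2*w + 8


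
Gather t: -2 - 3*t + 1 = -3*t - 1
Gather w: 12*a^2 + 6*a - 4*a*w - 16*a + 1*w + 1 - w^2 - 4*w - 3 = 12*a^2 - 10*a - w^2 + w*(-4*a - 3) - 2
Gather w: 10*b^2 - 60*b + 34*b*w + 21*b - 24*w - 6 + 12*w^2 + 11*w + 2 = 10*b^2 - 39*b + 12*w^2 + w*(34*b - 13) - 4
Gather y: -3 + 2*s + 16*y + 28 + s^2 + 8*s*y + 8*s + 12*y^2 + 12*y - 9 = s^2 + 10*s + 12*y^2 + y*(8*s + 28) + 16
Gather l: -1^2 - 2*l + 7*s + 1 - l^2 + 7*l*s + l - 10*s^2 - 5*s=-l^2 + l*(7*s - 1) - 10*s^2 + 2*s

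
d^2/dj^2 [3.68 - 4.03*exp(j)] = -4.03*exp(j)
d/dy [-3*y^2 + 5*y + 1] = 5 - 6*y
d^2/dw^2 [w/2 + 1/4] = 0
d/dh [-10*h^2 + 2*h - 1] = 2 - 20*h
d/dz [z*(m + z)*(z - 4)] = z*(m + z) + z*(z - 4) + (m + z)*(z - 4)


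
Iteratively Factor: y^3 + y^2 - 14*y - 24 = (y - 4)*(y^2 + 5*y + 6) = (y - 4)*(y + 2)*(y + 3)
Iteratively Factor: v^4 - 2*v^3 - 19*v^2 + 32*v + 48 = (v - 3)*(v^3 + v^2 - 16*v - 16) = (v - 3)*(v + 4)*(v^2 - 3*v - 4) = (v - 4)*(v - 3)*(v + 4)*(v + 1)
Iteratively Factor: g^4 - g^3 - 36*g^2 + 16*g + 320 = (g - 4)*(g^3 + 3*g^2 - 24*g - 80) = (g - 4)*(g + 4)*(g^2 - g - 20) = (g - 4)*(g + 4)^2*(g - 5)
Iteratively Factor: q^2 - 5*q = (q - 5)*(q)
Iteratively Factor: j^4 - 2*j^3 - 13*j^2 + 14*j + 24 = (j + 3)*(j^3 - 5*j^2 + 2*j + 8) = (j - 4)*(j + 3)*(j^2 - j - 2) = (j - 4)*(j + 1)*(j + 3)*(j - 2)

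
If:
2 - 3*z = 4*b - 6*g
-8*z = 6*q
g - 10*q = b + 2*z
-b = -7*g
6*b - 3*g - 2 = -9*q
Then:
No Solution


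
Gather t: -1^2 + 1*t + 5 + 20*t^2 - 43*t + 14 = 20*t^2 - 42*t + 18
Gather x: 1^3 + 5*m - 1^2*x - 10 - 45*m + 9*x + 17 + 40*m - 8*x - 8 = 0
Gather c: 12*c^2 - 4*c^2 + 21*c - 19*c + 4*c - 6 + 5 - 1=8*c^2 + 6*c - 2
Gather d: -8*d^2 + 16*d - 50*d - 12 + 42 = -8*d^2 - 34*d + 30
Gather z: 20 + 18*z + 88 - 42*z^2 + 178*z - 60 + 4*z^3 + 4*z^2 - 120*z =4*z^3 - 38*z^2 + 76*z + 48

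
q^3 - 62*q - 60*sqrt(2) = (q - 6*sqrt(2))*(q + sqrt(2))*(q + 5*sqrt(2))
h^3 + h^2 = h^2*(h + 1)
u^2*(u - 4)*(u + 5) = u^4 + u^3 - 20*u^2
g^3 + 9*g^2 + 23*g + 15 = (g + 1)*(g + 3)*(g + 5)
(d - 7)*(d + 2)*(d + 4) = d^3 - d^2 - 34*d - 56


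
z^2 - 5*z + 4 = (z - 4)*(z - 1)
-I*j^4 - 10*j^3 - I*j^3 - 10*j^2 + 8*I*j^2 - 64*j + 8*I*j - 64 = (j - 8*I)*(j - 4*I)*(j + 2*I)*(-I*j - I)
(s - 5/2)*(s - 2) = s^2 - 9*s/2 + 5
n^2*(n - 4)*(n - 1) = n^4 - 5*n^3 + 4*n^2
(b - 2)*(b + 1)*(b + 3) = b^3 + 2*b^2 - 5*b - 6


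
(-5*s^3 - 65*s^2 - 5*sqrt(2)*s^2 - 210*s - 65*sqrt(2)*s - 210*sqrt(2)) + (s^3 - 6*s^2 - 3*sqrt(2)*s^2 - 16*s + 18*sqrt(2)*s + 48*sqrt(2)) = -4*s^3 - 71*s^2 - 8*sqrt(2)*s^2 - 226*s - 47*sqrt(2)*s - 162*sqrt(2)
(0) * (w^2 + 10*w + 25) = 0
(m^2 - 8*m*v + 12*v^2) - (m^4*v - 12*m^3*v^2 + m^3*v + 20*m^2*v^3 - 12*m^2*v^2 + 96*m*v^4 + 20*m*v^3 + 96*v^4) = -m^4*v + 12*m^3*v^2 - m^3*v - 20*m^2*v^3 + 12*m^2*v^2 + m^2 - 96*m*v^4 - 20*m*v^3 - 8*m*v - 96*v^4 + 12*v^2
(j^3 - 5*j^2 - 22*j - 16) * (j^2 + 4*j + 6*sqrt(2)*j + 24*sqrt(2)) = j^5 - j^4 + 6*sqrt(2)*j^4 - 42*j^3 - 6*sqrt(2)*j^3 - 252*sqrt(2)*j^2 - 104*j^2 - 624*sqrt(2)*j - 64*j - 384*sqrt(2)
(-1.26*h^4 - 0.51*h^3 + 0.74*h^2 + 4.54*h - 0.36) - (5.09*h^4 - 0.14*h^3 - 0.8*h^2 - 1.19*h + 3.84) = -6.35*h^4 - 0.37*h^3 + 1.54*h^2 + 5.73*h - 4.2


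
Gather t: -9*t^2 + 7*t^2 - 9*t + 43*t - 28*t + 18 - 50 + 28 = -2*t^2 + 6*t - 4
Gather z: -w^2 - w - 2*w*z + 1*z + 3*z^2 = -w^2 - w + 3*z^2 + z*(1 - 2*w)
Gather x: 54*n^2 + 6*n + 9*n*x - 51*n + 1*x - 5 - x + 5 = 54*n^2 + 9*n*x - 45*n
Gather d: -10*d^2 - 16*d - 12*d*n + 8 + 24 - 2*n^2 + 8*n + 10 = -10*d^2 + d*(-12*n - 16) - 2*n^2 + 8*n + 42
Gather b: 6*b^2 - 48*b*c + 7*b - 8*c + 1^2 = 6*b^2 + b*(7 - 48*c) - 8*c + 1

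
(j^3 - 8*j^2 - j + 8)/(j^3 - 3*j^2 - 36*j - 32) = (j - 1)/(j + 4)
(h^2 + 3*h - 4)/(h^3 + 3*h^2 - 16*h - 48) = (h - 1)/(h^2 - h - 12)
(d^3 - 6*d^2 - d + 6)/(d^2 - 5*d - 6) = d - 1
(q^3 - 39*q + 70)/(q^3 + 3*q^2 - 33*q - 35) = (q - 2)/(q + 1)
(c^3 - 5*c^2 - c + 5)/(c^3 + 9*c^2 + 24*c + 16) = (c^2 - 6*c + 5)/(c^2 + 8*c + 16)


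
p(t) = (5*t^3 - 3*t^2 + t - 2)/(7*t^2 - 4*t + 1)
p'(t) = (4 - 14*t)*(5*t^3 - 3*t^2 + t - 2)/(7*t^2 - 4*t + 1)^2 + (15*t^2 - 6*t + 1)/(7*t^2 - 4*t + 1) = (35*t^4 - 40*t^3 + 20*t^2 + 22*t - 7)/(49*t^4 - 56*t^3 + 30*t^2 - 8*t + 1)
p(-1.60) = -1.25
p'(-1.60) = 0.63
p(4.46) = 3.16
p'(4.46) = 0.72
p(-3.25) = -2.37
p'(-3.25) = 0.70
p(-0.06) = -1.64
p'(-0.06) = -5.15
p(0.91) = 0.06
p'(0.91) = 2.35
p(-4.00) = -2.90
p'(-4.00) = 0.71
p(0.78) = -0.31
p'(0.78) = 3.56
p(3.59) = 2.53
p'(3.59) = 0.73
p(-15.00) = -10.74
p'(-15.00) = 0.71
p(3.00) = 2.10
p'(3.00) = 0.74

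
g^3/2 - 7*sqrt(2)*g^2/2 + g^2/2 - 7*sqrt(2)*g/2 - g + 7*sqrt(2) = (g/2 + 1)*(g - 1)*(g - 7*sqrt(2))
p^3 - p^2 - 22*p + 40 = (p - 4)*(p - 2)*(p + 5)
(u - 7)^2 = u^2 - 14*u + 49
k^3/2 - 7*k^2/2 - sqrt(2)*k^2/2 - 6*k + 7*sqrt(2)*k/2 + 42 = (k/2 + sqrt(2))*(k - 7)*(k - 3*sqrt(2))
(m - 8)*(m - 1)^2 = m^3 - 10*m^2 + 17*m - 8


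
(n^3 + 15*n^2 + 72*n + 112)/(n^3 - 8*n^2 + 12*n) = (n^3 + 15*n^2 + 72*n + 112)/(n*(n^2 - 8*n + 12))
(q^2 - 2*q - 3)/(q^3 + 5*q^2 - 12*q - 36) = (q + 1)/(q^2 + 8*q + 12)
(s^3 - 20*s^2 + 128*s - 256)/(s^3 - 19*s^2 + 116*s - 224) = (s - 8)/(s - 7)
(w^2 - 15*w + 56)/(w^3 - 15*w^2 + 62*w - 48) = (w - 7)/(w^2 - 7*w + 6)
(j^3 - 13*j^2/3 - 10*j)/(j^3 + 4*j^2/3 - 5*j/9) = 3*(j - 6)/(3*j - 1)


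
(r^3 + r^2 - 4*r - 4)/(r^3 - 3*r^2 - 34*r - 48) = (r^2 - r - 2)/(r^2 - 5*r - 24)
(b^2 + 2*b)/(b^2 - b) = (b + 2)/(b - 1)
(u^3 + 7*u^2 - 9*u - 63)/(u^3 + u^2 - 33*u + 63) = (u + 3)/(u - 3)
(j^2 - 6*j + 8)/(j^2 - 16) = (j - 2)/(j + 4)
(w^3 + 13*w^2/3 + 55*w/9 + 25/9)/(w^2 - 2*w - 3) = (9*w^2 + 30*w + 25)/(9*(w - 3))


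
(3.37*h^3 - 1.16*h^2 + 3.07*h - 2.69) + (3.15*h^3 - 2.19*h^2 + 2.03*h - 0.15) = 6.52*h^3 - 3.35*h^2 + 5.1*h - 2.84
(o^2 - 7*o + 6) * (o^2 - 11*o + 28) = o^4 - 18*o^3 + 111*o^2 - 262*o + 168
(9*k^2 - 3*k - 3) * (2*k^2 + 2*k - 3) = 18*k^4 + 12*k^3 - 39*k^2 + 3*k + 9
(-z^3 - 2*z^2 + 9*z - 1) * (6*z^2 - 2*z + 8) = -6*z^5 - 10*z^4 + 50*z^3 - 40*z^2 + 74*z - 8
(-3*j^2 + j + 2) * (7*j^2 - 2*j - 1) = -21*j^4 + 13*j^3 + 15*j^2 - 5*j - 2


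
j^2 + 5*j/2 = j*(j + 5/2)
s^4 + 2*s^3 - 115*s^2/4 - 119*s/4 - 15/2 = (s - 5)*(s + 1/2)^2*(s + 6)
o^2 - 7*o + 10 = (o - 5)*(o - 2)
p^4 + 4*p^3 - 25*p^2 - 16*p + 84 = (p - 3)*(p - 2)*(p + 2)*(p + 7)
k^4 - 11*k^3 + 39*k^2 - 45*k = k*(k - 5)*(k - 3)^2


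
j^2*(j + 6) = j^3 + 6*j^2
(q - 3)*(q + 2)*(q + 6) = q^3 + 5*q^2 - 12*q - 36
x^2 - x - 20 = (x - 5)*(x + 4)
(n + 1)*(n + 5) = n^2 + 6*n + 5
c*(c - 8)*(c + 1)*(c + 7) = c^4 - 57*c^2 - 56*c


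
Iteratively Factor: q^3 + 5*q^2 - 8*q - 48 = (q + 4)*(q^2 + q - 12) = (q + 4)^2*(q - 3)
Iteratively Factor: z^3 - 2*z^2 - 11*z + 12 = (z - 1)*(z^2 - z - 12) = (z - 4)*(z - 1)*(z + 3)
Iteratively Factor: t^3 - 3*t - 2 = (t - 2)*(t^2 + 2*t + 1) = (t - 2)*(t + 1)*(t + 1)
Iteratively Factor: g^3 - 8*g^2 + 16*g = (g - 4)*(g^2 - 4*g) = g*(g - 4)*(g - 4)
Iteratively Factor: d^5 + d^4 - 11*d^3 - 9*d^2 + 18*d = (d + 3)*(d^4 - 2*d^3 - 5*d^2 + 6*d) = (d + 2)*(d + 3)*(d^3 - 4*d^2 + 3*d) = (d - 3)*(d + 2)*(d + 3)*(d^2 - d) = (d - 3)*(d - 1)*(d + 2)*(d + 3)*(d)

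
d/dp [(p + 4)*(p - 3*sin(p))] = p - (p + 4)*(3*cos(p) - 1) - 3*sin(p)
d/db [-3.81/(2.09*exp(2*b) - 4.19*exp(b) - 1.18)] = (15.9258*exp(b) - 15.9639)*exp(b)/(-2.09*exp(2*b) + 4.19*exp(b) + 1.18)^2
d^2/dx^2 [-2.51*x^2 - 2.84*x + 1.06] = -5.02000000000000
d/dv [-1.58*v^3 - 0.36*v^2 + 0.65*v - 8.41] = -4.74*v^2 - 0.72*v + 0.65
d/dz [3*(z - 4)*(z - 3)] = 6*z - 21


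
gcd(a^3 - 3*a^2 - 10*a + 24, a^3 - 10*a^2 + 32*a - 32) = a^2 - 6*a + 8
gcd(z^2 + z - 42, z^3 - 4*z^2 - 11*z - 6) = z - 6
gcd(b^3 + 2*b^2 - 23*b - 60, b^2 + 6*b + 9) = b + 3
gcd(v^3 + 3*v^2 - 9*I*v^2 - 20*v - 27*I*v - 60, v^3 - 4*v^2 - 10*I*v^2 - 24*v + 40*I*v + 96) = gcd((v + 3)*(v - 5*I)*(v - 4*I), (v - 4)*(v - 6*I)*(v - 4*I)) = v - 4*I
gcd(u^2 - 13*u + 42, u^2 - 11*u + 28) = u - 7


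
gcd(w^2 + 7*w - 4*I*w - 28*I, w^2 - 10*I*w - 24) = w - 4*I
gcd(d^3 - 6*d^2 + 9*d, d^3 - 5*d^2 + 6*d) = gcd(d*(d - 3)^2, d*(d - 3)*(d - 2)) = d^2 - 3*d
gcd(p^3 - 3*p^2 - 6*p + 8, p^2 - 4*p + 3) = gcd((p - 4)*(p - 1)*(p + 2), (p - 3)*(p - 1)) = p - 1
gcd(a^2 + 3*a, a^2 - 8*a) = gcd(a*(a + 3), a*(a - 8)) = a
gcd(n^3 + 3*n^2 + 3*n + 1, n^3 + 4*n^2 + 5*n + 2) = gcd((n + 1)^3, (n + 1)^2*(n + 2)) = n^2 + 2*n + 1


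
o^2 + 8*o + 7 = (o + 1)*(o + 7)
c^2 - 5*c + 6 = (c - 3)*(c - 2)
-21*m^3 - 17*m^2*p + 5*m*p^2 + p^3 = (-3*m + p)*(m + p)*(7*m + p)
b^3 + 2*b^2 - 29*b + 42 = (b - 3)*(b - 2)*(b + 7)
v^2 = v^2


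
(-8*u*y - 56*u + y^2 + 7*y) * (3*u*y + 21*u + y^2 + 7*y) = -24*u^2*y^2 - 336*u^2*y - 1176*u^2 - 5*u*y^3 - 70*u*y^2 - 245*u*y + y^4 + 14*y^3 + 49*y^2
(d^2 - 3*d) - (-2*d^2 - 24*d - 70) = 3*d^2 + 21*d + 70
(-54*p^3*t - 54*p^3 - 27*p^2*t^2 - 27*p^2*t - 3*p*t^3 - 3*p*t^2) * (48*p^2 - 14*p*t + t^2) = -2592*p^5*t - 2592*p^5 - 540*p^4*t^2 - 540*p^4*t + 180*p^3*t^3 + 180*p^3*t^2 + 15*p^2*t^4 + 15*p^2*t^3 - 3*p*t^5 - 3*p*t^4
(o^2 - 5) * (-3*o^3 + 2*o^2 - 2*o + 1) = -3*o^5 + 2*o^4 + 13*o^3 - 9*o^2 + 10*o - 5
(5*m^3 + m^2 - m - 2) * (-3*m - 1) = -15*m^4 - 8*m^3 + 2*m^2 + 7*m + 2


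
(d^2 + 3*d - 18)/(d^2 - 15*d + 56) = (d^2 + 3*d - 18)/(d^2 - 15*d + 56)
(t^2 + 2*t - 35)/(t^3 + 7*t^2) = (t - 5)/t^2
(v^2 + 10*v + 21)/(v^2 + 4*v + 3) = (v + 7)/(v + 1)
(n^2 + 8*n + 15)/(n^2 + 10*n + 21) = (n + 5)/(n + 7)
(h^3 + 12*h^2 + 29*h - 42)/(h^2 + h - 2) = (h^2 + 13*h + 42)/(h + 2)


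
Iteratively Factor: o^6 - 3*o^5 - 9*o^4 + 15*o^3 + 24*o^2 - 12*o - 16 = (o + 1)*(o^5 - 4*o^4 - 5*o^3 + 20*o^2 + 4*o - 16) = (o + 1)*(o + 2)*(o^4 - 6*o^3 + 7*o^2 + 6*o - 8) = (o + 1)^2*(o + 2)*(o^3 - 7*o^2 + 14*o - 8) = (o - 1)*(o + 1)^2*(o + 2)*(o^2 - 6*o + 8) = (o - 2)*(o - 1)*(o + 1)^2*(o + 2)*(o - 4)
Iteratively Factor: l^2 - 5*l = (l - 5)*(l)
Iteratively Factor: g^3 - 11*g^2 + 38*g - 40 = (g - 2)*(g^2 - 9*g + 20) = (g - 5)*(g - 2)*(g - 4)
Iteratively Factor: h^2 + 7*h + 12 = (h + 4)*(h + 3)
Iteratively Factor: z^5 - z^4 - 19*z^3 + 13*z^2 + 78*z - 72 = (z - 1)*(z^4 - 19*z^2 - 6*z + 72) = (z - 2)*(z - 1)*(z^3 + 2*z^2 - 15*z - 36) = (z - 2)*(z - 1)*(z + 3)*(z^2 - z - 12) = (z - 4)*(z - 2)*(z - 1)*(z + 3)*(z + 3)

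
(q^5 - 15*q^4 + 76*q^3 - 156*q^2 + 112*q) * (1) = q^5 - 15*q^4 + 76*q^3 - 156*q^2 + 112*q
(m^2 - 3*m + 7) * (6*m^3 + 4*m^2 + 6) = 6*m^5 - 14*m^4 + 30*m^3 + 34*m^2 - 18*m + 42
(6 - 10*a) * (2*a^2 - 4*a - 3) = -20*a^3 + 52*a^2 + 6*a - 18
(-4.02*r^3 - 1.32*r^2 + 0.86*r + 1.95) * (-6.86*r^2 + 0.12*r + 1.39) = 27.5772*r^5 + 8.5728*r^4 - 11.6458*r^3 - 15.1086*r^2 + 1.4294*r + 2.7105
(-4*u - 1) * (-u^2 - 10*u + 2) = 4*u^3 + 41*u^2 + 2*u - 2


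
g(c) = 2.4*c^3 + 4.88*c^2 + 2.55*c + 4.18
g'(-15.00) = 1476.15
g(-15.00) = -7036.07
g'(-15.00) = 1476.15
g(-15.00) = -7036.07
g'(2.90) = 91.41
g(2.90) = 111.15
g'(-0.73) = -0.74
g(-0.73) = 3.99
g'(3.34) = 115.47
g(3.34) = 156.56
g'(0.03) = 2.85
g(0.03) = 4.26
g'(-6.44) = 238.31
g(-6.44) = -450.87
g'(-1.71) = 6.91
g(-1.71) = 2.09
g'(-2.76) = 30.46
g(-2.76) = -16.14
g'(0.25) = 5.44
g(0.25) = 5.16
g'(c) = 7.2*c^2 + 9.76*c + 2.55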